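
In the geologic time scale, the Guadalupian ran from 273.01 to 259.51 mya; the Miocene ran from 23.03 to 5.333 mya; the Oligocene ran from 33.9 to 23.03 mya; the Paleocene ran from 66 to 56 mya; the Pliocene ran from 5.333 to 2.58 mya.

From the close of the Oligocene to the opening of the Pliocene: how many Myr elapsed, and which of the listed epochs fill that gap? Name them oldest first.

The Oligocene closes at 23.03 Ma and the Pliocene opens at 5.333 Ma, so the interval is 23.03 − 5.333 = 17.697 Myr.
An epoch fits inside if it starts at or after 23.03 Ma and ends at or before 5.333 Ma; oldest first that gives Miocene.

17.697 million years; Miocene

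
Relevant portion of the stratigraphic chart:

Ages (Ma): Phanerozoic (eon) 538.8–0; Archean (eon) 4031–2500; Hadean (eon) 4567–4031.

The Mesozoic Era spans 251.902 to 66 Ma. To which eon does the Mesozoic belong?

The Mesozoic (251.902–66 Ma) lies entirely within 538.8–0 Ma, the Phanerozoic Eon.

Phanerozoic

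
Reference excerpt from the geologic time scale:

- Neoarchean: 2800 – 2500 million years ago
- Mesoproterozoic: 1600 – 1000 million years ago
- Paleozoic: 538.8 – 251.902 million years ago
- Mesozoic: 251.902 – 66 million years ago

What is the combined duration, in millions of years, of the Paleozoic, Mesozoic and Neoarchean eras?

Duration is start − end for each: (538.8 − 251.902) + (251.902 − 66) + (2800 − 2500).
That is 286.898 + 185.902 + 300, which totals 772.8 million years.

772.8 million years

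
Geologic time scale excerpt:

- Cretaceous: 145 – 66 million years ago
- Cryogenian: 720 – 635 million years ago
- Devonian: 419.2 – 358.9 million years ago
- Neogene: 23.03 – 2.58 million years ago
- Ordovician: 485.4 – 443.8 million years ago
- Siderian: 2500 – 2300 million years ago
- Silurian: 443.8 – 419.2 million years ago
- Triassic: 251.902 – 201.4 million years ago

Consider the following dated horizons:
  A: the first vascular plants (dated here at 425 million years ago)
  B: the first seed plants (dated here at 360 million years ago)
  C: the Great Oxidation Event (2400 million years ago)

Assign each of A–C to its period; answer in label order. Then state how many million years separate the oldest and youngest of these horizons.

A — Silurian; B — Devonian; C — Siderian; span 2040 million years

Match each age against the start–end ranges in the excerpt: A = 425 Ma → Silurian (443.8–419.2); B = 360 Ma → Devonian (419.2–358.9); C = 2400 Ma → Siderian (2500–2300).
The largest age is 2400 Ma and the smallest is 360 Ma; their difference is 2040 Myr.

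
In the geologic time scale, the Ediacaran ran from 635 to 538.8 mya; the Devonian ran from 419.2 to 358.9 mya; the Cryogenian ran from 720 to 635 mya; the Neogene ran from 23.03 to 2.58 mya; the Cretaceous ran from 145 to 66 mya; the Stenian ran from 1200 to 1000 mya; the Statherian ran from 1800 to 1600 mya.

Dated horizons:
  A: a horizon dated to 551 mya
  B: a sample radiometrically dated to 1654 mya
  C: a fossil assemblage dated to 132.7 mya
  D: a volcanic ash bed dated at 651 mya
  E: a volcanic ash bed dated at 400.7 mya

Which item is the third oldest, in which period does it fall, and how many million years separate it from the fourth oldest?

Larger Ma means older, so oldest first: B 1654 > D 651 > A 551 > E 400.7 > C 132.7.
Counting 3 along gives A (551 Ma); the excerpt puts that inside the Ediacaran, 635–538.8 Ma.
Next in line is E (400.7 Ma), and 551 − 400.7 = 150.3 Myr.

A, in the Ediacaran; 150.3 million years to E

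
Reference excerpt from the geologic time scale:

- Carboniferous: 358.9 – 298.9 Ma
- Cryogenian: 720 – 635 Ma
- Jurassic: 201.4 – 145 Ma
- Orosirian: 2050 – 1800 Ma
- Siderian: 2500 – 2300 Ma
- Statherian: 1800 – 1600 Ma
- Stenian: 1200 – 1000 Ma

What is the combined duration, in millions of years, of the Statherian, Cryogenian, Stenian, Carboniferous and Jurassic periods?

Duration is start − end for each: (1800 − 1600) + (720 − 635) + (1200 − 1000) + (358.9 − 298.9) + (201.4 − 145).
That is 200 + 85 + 200 + 60 + 56.4, which totals 601.4 million years.

601.4 million years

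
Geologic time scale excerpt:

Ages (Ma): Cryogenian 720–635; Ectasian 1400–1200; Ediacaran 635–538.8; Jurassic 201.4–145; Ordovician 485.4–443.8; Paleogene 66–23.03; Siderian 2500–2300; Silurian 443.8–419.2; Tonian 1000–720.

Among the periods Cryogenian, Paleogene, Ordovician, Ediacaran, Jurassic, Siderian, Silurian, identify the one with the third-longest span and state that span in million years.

Cryogenian, 85 million years

Start − end for each: Cryogenian 720 − 635 = 85; Paleogene 66 − 23.03 = 42.97; Ordovician 485.4 − 443.8 = 41.6; Ediacaran 635 − 538.8 = 96.2; Jurassic 201.4 − 145 = 56.4; Siderian 2500 − 2300 = 200; Silurian 443.8 − 419.2 = 24.6.
Ranking these from longest: Siderian > Ediacaran > Cryogenian > Jurassic > Paleogene > Ordovician > Silurian.
Position 3 in that ranking is Cryogenian, which lasted 85 Myr.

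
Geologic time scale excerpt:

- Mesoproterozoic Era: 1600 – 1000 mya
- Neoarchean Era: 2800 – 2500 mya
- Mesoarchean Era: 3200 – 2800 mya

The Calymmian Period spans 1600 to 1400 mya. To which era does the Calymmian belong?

The Calymmian (1600–1400 Ma) lies entirely within 1600–1000 Ma, the Mesoproterozoic Era.

Mesoproterozoic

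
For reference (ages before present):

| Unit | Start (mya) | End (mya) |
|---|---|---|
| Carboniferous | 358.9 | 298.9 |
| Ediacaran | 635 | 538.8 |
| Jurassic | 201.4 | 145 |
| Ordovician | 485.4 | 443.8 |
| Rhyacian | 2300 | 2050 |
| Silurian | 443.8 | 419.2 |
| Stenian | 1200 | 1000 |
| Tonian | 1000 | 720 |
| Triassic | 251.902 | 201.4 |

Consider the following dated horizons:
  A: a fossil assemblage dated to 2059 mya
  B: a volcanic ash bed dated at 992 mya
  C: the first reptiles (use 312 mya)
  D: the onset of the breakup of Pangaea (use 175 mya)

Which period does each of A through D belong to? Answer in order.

Match each age against the start–end ranges in the excerpt: A = 2059 Ma → Rhyacian (2300–2050); B = 992 Ma → Tonian (1000–720); C = 312 Ma → Carboniferous (358.9–298.9); D = 175 Ma → Jurassic (201.4–145).

A — Rhyacian; B — Tonian; C — Carboniferous; D — Jurassic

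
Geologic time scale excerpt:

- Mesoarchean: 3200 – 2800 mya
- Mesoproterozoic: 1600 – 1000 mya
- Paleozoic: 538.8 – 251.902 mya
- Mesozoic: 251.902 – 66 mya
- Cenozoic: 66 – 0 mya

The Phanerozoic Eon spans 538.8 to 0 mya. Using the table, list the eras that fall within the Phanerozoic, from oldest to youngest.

Paleozoic, Mesozoic, Cenozoic

Eras with both bounds inside 538.8–0 Ma: Paleozoic (538.8–251.902), Mesozoic (251.902–66), Cenozoic (66–0).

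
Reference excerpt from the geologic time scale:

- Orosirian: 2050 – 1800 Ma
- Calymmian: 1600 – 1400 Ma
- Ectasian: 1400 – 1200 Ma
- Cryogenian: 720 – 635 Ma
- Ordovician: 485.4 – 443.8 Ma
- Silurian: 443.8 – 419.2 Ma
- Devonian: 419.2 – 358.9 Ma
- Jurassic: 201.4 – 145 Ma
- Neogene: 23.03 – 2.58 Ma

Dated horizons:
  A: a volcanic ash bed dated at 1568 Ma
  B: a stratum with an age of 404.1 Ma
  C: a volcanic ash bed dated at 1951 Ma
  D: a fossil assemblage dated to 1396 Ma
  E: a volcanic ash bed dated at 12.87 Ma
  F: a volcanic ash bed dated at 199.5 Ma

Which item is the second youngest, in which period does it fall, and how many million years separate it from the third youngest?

Smaller Ma means younger, so youngest first: E 12.87 < F 199.5 < B 404.1 < D 1396 < A 1568 < C 1951.
Counting 2 along gives F (199.5 Ma); the excerpt puts that inside the Jurassic, 201.4–145 Ma.
Next in line is B (404.1 Ma), and 404.1 − 199.5 = 204.6 Myr.

F, in the Jurassic; 204.6 million years to B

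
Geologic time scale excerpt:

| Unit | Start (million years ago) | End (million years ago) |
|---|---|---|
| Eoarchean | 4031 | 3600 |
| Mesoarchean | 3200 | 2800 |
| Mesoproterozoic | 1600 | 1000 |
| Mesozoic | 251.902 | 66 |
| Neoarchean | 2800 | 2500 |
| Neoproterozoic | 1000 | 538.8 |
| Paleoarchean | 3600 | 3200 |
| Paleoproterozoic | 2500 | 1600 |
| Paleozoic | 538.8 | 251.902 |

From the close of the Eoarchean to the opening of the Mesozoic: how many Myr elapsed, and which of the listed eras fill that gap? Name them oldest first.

3348.098 million years; Paleoarchean, Mesoarchean, Neoarchean, Paleoproterozoic, Mesoproterozoic, Neoproterozoic, Paleozoic

End of Eoarchean = 3600 Ma; start of Mesozoic = 251.902 Ma.
Gap = 3600 − 251.902 = 3348.098 Myr.
Eras wholly inside 3600–251.902 Ma: Paleoarchean (3600–3200), Mesoarchean (3200–2800), Neoarchean (2800–2500), Paleoproterozoic (2500–1600), Mesoproterozoic (1600–1000), Neoproterozoic (1000–538.8), Paleozoic (538.8–251.902).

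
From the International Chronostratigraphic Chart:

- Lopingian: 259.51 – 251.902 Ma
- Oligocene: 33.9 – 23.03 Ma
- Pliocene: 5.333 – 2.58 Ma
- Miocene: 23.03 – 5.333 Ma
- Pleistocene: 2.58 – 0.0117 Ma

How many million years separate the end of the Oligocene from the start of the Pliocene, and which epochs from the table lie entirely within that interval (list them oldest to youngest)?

17.697 million years; Miocene

The Oligocene closes at 23.03 Ma and the Pliocene opens at 5.333 Ma, so the interval is 23.03 − 5.333 = 17.697 Myr.
An epoch fits inside if it starts at or after 23.03 Ma and ends at or before 5.333 Ma; oldest first that gives Miocene.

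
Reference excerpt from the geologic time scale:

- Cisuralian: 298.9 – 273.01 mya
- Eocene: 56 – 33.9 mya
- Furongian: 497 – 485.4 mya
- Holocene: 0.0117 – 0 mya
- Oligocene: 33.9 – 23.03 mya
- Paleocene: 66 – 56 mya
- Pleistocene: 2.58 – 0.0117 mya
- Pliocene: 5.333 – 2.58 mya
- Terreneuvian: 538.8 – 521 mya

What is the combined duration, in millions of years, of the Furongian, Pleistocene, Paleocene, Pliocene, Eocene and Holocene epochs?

49.033 million years

Each duration: Furongian = 11.6; Pleistocene = 2.5683; Paleocene = 10; Pliocene = 2.753; Eocene = 22.1; Holocene = 0.0117.
Sum: 11.6 + 2.5683 + 10 + 2.753 + 22.1 + 0.0117 = 49.033 Myr.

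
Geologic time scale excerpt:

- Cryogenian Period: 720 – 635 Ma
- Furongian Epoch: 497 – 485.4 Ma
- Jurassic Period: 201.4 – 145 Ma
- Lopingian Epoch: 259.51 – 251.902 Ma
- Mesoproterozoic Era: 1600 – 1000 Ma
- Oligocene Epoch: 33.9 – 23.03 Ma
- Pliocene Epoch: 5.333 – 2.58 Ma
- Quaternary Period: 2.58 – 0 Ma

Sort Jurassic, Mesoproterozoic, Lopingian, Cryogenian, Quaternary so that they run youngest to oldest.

Quaternary, then Jurassic, then Lopingian, then Cryogenian, then Mesoproterozoic

Sorting by start age (ascending Ma, since larger Ma = older): Quaternary began 2.58, Jurassic began 201.4, Lopingian began 259.51, Cryogenian began 720, Mesoproterozoic began 1600.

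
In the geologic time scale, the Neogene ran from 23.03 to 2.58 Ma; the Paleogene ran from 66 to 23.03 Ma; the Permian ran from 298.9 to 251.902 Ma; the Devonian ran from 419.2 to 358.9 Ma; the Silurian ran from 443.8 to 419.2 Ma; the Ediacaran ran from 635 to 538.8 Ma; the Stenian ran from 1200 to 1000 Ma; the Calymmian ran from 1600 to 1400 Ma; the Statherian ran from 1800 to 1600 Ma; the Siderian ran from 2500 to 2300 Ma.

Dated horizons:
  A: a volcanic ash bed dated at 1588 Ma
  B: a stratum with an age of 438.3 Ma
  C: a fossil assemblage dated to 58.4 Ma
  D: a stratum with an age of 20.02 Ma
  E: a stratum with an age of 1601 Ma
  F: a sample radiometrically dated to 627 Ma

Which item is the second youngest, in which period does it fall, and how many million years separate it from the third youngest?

C, in the Paleogene; 379.9 million years to B

Smaller Ma means younger, so youngest first: D 20.02 < C 58.4 < B 438.3 < F 627 < A 1588 < E 1601.
Counting 2 along gives C (58.4 Ma); the excerpt puts that inside the Paleogene, 66–23.03 Ma.
Next in line is B (438.3 Ma), and 438.3 − 58.4 = 379.9 Myr.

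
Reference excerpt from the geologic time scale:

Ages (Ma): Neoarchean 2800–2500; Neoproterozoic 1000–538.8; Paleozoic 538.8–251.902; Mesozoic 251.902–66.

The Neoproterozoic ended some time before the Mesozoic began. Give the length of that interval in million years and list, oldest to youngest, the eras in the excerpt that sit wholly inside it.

286.898 million years; Paleozoic

End of Neoproterozoic = 538.8 Ma; start of Mesozoic = 251.902 Ma.
Gap = 538.8 − 251.902 = 286.898 Myr.
Eras wholly inside 538.8–251.902 Ma: Paleozoic (538.8–251.902).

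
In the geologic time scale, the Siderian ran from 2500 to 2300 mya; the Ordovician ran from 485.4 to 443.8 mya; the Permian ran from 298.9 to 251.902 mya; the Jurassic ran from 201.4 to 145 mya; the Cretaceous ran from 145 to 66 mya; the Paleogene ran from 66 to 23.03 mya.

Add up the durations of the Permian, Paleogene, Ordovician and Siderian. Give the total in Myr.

331.568 million years

Duration is start − end for each: (298.9 − 251.902) + (66 − 23.03) + (485.4 − 443.8) + (2500 − 2300).
That is 46.998 + 42.97 + 41.6 + 200, which totals 331.568 million years.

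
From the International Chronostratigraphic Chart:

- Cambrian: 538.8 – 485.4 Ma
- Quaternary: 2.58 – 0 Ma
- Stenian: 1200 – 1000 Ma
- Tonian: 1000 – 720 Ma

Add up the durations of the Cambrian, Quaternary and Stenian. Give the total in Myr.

Duration is start − end for each: (538.8 − 485.4) + (2.58 − 0) + (1200 − 1000).
That is 53.4 + 2.58 + 200, which totals 255.98 million years.

255.98 million years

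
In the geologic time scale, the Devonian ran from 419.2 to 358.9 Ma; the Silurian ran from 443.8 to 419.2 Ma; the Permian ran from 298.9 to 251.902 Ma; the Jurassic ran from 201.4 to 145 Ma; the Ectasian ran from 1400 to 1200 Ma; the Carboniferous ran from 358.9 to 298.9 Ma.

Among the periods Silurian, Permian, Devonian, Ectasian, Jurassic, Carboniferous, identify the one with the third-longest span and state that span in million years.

Durations: Silurian 24.6; Permian 46.998; Devonian 60.3; Ectasian 200; Jurassic 56.4; Carboniferous 60 Myr.
Sorted longest-first: Ectasian (200), Devonian (60.3), Carboniferous (60), Jurassic (56.4), Permian (46.998), Silurian (24.6).
The third longest is Carboniferous at 60 Myr.

Carboniferous, 60 million years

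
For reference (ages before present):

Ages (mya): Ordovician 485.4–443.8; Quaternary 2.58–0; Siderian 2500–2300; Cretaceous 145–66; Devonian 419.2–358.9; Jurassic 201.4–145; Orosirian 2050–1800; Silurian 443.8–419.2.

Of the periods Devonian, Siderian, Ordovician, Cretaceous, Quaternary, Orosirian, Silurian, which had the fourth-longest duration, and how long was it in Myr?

Devonian, 60.3 million years

Start − end for each: Devonian 419.2 − 358.9 = 60.3; Siderian 2500 − 2300 = 200; Ordovician 485.4 − 443.8 = 41.6; Cretaceous 145 − 66 = 79; Quaternary 2.58 − 0 = 2.58; Orosirian 2050 − 1800 = 250; Silurian 443.8 − 419.2 = 24.6.
Ranking these from longest: Orosirian > Siderian > Cretaceous > Devonian > Ordovician > Silurian > Quaternary.
Position 4 in that ranking is Devonian, which lasted 60.3 Myr.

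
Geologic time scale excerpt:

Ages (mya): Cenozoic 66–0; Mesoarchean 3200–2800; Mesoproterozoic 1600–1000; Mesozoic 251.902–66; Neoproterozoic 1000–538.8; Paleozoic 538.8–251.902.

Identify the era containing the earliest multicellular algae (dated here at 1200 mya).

Mesoproterozoic

1200 Ma lies between 1600 and 1000 Ma, so it falls in the Mesoproterozoic.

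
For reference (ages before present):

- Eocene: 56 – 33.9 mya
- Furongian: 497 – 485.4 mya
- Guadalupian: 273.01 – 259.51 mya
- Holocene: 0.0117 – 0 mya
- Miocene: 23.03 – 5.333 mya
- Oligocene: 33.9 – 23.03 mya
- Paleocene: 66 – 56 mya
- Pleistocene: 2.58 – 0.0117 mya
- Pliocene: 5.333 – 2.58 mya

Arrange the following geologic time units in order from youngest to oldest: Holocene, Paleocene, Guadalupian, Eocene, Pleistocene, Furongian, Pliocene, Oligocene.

Holocene, Pleistocene, Pliocene, Oligocene, Eocene, Paleocene, Guadalupian, Furongian

Sorting by start age (ascending Ma, since larger Ma = older): Holocene start 0.0117, Pleistocene start 2.58, Pliocene start 5.333, Oligocene start 33.9, Eocene start 56, Paleocene start 66, Guadalupian start 273.01, Furongian start 497.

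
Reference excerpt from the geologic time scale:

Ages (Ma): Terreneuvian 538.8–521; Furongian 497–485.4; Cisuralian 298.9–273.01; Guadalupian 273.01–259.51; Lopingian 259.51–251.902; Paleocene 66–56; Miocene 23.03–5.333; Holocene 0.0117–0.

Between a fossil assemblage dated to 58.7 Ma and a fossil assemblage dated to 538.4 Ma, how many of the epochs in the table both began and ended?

4

538.4 Ma sits inside the Terreneuvian (538.8–521) and 58.7 Ma inside the Paleocene (66–56); neither of those is wholly between the two dates.
The listed epochs lying completely between them are Furongian, Cisuralian, Guadalupian, Lopingian — 4 in all.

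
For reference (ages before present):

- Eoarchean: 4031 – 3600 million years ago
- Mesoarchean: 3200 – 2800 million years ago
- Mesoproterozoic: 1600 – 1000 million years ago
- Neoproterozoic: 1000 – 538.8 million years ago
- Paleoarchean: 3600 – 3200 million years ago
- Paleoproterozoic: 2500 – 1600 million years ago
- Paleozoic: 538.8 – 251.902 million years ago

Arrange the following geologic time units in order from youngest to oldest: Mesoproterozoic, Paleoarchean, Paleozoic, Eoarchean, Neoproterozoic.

Paleozoic, Neoproterozoic, Mesoproterozoic, Paleoarchean, Eoarchean

The oldest of these is Eoarchean (starts 4031 Ma) and the youngest is Paleozoic (ends 251.902 Ma).
In between, by decreasing start age: Paleoarchean (3600), Mesoproterozoic (1600), Neoproterozoic (1000).
Listing youngest first means reversing that sequence.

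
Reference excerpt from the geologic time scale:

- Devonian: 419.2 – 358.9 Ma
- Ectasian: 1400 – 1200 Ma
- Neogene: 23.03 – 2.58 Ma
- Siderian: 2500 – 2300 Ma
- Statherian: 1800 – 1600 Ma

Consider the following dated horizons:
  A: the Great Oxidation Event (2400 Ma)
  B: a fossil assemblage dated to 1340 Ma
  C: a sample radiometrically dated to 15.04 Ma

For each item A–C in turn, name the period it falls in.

A: 2400 Ma lies in 2500–2300 Ma, so Siderian.
B: 1340 Ma lies in 1400–1200 Ma, so Ectasian.
C: 15.04 Ma lies in 23.03–2.58 Ma, so Neogene.

A — Siderian; B — Ectasian; C — Neogene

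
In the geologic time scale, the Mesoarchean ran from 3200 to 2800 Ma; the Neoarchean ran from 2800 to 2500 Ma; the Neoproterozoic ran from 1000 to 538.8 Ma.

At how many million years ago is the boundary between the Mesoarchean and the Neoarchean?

2800 Ma

The Mesoarchean ends and the Neoarchean begins at 2800 Ma.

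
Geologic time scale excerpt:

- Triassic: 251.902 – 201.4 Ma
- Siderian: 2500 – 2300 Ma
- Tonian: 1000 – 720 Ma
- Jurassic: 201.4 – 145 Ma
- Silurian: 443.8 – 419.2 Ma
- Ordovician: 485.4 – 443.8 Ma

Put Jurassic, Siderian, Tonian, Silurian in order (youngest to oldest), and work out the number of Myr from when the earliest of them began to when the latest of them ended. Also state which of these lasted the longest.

Jurassic, Silurian, Tonian, Siderian; total span 2355 Myr; longest is Tonian

From the excerpt: Jurassic 201.4–145; Siderian 2500–2300; Tonian 1000–720; Silurian 443.8–419.2 (Ma).
Larger Ma is earlier, so the oldest is Siderian and the youngest is Jurassic; youngest to oldest: Jurassic, Silurian, Tonian, Siderian.
Oldest start 2500 minus youngest end 145 gives 2355 Myr overall.
Individual lengths (start − end): Siderian 200; Jurassic 56.4; Silurian 24.6; Tonian 280. The largest is Tonian at 280 Myr.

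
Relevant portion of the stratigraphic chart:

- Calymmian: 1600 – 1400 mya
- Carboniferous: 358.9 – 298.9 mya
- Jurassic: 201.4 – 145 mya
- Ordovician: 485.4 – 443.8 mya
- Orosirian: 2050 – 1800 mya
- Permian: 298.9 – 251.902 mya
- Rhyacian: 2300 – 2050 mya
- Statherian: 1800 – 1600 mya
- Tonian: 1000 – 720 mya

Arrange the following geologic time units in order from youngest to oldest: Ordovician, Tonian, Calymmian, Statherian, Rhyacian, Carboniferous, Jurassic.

The oldest of these is Rhyacian (starts 2300 Ma) and the youngest is Jurassic (ends 145 Ma).
In between, by decreasing start age: Statherian (1800), Calymmian (1600), Tonian (1000), Ordovician (485.4), Carboniferous (358.9).
Listing youngest first means reversing that sequence.

Jurassic, Carboniferous, Ordovician, Tonian, Calymmian, Statherian, Rhyacian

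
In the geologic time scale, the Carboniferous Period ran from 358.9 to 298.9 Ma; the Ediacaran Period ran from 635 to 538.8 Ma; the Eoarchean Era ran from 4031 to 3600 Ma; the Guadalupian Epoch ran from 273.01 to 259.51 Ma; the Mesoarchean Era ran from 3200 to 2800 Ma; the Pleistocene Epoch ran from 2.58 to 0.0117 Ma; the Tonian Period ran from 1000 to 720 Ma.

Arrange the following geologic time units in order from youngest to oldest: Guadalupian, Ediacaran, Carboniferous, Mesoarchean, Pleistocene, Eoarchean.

Sorting by start age (ascending Ma, since larger Ma = older): Pleistocene began 2.58, Guadalupian began 273.01, Carboniferous began 358.9, Ediacaran began 635, Mesoarchean began 3200, Eoarchean began 4031.

Pleistocene, Guadalupian, Carboniferous, Ediacaran, Mesoarchean, Eoarchean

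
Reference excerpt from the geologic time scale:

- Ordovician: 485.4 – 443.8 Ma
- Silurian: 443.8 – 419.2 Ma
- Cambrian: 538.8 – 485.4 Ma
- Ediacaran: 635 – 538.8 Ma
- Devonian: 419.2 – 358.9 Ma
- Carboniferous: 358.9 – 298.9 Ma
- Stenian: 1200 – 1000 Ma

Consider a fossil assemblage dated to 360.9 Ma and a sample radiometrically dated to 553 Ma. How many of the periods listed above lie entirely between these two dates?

3

553 Ma sits inside the Ediacaran (635–538.8) and 360.9 Ma inside the Devonian (419.2–358.9); neither of those is wholly between the two dates.
The listed periods lying completely between them are Cambrian, Ordovician, Silurian — 3 in all.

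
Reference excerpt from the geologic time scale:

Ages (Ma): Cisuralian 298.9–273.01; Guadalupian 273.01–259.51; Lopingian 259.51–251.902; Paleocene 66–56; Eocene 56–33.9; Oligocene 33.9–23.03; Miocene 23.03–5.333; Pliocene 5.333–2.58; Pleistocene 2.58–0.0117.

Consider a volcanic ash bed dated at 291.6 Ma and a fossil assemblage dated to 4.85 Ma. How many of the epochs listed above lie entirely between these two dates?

6

The older date is 291.6 Ma and the younger is 4.85 Ma.
Epochs with start < 291.6 and end > 4.85 Ma: Guadalupian (273.01–259.51), Lopingian (259.51–251.902), Paleocene (66–56), Eocene (56–33.9), Oligocene (33.9–23.03), Miocene (23.03–5.333).
That is 6 complete epochs.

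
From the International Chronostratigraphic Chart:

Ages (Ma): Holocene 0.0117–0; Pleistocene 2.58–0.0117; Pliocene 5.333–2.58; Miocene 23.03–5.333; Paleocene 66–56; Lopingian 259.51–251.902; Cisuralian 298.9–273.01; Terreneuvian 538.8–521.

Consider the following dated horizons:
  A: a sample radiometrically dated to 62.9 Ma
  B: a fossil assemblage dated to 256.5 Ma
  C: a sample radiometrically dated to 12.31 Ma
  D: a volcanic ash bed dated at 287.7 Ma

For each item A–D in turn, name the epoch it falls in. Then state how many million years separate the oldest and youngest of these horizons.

A: 62.9 Ma lies in 66–56 Ma, so Paleocene.
B: 256.5 Ma lies in 259.51–251.902 Ma, so Lopingian.
C: 12.31 Ma lies in 23.03–5.333 Ma, so Miocene.
D: 287.7 Ma lies in 298.9–273.01 Ma, so Cisuralian.
Oldest = 287.7 Ma, youngest = 12.31 Ma → span 275.39 Myr.

A — Paleocene; B — Lopingian; C — Miocene; D — Cisuralian; span 275.39 million years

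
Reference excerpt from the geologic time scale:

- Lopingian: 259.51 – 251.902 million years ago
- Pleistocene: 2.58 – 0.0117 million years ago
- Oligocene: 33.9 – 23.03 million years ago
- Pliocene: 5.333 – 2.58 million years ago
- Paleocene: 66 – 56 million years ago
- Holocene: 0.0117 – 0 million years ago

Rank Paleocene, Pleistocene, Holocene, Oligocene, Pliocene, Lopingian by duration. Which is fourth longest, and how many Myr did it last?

Durations: Paleocene 10; Pleistocene 2.5683; Holocene 0.0117; Oligocene 10.87; Pliocene 2.753; Lopingian 7.608 Myr.
Sorted longest-first: Oligocene (10.87), Paleocene (10), Lopingian (7.608), Pliocene (2.753), Pleistocene (2.5683), Holocene (0.0117).
The fourth longest is Pliocene at 2.753 Myr.

Pliocene, 2.753 million years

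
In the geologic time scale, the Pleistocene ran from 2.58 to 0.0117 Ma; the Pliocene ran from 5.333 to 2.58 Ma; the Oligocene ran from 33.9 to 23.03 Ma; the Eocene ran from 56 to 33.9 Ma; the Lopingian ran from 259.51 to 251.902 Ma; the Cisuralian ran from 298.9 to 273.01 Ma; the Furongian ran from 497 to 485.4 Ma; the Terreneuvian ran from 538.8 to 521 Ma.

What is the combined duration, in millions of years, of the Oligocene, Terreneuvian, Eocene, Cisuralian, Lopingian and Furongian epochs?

95.868 million years

Each duration: Oligocene = 10.87; Terreneuvian = 17.8; Eocene = 22.1; Cisuralian = 25.89; Lopingian = 7.608; Furongian = 11.6.
Sum: 10.87 + 17.8 + 22.1 + 25.89 + 7.608 + 11.6 = 95.868 Myr.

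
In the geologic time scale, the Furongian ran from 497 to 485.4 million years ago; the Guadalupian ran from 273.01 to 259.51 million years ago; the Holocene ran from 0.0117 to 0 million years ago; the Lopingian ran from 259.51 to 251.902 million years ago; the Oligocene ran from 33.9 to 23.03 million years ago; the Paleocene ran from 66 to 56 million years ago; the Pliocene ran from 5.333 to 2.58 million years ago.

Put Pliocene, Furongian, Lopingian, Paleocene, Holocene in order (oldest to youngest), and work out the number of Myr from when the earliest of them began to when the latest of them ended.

Furongian → Lopingian → Paleocene → Pliocene → Holocene; total span 497 Myr

Start ages (Ma): Furongian 497, Lopingian 259.51, Paleocene 66, Pliocene 5.333, Holocene 0.0117.
Ordered oldest to youngest: Furongian, Lopingian, Paleocene, Pliocene, Holocene.
Span = 497 − 0 = 497 Myr.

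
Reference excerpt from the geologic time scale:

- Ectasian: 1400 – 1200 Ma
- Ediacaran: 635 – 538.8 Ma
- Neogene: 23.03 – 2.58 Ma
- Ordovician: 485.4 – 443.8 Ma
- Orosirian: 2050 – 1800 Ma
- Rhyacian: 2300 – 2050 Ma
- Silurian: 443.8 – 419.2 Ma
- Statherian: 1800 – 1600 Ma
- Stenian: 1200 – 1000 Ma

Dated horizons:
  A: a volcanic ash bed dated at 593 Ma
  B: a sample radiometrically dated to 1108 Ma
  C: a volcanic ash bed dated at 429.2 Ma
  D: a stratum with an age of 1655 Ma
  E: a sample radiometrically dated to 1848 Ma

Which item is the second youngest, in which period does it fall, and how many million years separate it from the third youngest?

Smaller Ma means younger, so youngest first: C 429.2 < A 593 < B 1108 < D 1655 < E 1848.
Counting 2 along gives A (593 Ma); the excerpt puts that inside the Ediacaran, 635–538.8 Ma.
Next in line is B (1108 Ma), and 1108 − 593 = 515 Myr.

A, in the Ediacaran; 515 million years to B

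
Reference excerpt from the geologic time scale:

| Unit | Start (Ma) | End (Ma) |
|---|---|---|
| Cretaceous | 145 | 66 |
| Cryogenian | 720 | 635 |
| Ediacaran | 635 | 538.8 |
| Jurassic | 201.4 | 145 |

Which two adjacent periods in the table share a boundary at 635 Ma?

Cryogenian and Ediacaran

The Cryogenian ends at 635 Ma and the Ediacaran begins at 635 Ma, so they share that boundary.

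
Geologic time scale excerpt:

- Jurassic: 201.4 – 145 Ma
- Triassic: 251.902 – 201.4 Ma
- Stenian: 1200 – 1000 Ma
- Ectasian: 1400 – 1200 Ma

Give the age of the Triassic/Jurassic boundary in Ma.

The Triassic ends and the Jurassic begins at 201.4 Ma.

201.4 Ma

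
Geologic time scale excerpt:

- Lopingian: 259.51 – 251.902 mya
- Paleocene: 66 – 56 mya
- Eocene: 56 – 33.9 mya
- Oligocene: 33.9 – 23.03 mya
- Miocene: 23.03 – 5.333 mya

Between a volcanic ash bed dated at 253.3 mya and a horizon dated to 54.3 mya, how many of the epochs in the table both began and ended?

The older date is 253.3 Ma and the younger is 54.3 Ma.
Epochs with start < 253.3 and end > 54.3 Ma: Paleocene (66–56).
That is 1 complete epoch.

1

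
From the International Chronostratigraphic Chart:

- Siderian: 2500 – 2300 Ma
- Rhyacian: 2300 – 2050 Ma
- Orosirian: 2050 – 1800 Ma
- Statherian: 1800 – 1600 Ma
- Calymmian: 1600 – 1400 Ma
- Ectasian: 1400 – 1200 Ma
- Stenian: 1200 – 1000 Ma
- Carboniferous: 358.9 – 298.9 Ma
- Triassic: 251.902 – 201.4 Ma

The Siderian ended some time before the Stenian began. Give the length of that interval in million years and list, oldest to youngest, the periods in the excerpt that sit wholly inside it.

1100 million years; Rhyacian, Orosirian, Statherian, Calymmian, Ectasian

The Siderian closes at 2300 Ma and the Stenian opens at 1200 Ma, so the interval is 2300 − 1200 = 1100 Myr.
A period fits inside if it starts at or after 2300 Ma and ends at or before 1200 Ma; oldest first that gives Rhyacian, Orosirian, Statherian, Calymmian, Ectasian.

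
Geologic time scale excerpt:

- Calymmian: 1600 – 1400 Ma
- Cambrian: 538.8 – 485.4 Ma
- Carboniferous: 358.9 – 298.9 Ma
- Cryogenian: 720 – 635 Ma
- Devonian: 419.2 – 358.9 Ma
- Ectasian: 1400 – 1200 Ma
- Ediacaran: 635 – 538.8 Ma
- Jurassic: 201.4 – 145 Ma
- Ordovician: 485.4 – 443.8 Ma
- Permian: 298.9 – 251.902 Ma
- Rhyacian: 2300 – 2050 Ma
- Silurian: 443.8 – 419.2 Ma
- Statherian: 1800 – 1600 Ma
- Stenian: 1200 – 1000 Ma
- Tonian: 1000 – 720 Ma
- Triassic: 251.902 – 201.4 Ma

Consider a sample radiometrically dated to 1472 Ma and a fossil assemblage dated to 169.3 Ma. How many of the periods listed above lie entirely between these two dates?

The older date is 1472 Ma and the younger is 169.3 Ma.
Periods with start < 1472 and end > 169.3 Ma: Ectasian (1400–1200), Stenian (1200–1000), Tonian (1000–720), Cryogenian (720–635), Ediacaran (635–538.8), Cambrian (538.8–485.4), Ordovician (485.4–443.8), Silurian (443.8–419.2), Devonian (419.2–358.9), Carboniferous (358.9–298.9), Permian (298.9–251.902), Triassic (251.902–201.4).
That is 12 complete periods.

12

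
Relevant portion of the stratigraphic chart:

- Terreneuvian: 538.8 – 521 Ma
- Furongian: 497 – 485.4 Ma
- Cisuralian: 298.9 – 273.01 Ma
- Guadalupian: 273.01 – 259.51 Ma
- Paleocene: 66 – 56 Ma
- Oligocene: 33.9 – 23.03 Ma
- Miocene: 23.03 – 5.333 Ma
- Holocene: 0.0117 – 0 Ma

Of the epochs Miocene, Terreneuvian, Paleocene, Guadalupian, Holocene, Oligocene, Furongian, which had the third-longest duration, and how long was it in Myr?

Durations: Miocene 17.697; Terreneuvian 17.8; Paleocene 10; Guadalupian 13.5; Holocene 0.0117; Oligocene 10.87; Furongian 11.6 Myr.
Sorted longest-first: Terreneuvian (17.8), Miocene (17.697), Guadalupian (13.5), Furongian (11.6), Oligocene (10.87), Paleocene (10), Holocene (0.0117).
The third longest is Guadalupian at 13.5 Myr.

Guadalupian, 13.5 million years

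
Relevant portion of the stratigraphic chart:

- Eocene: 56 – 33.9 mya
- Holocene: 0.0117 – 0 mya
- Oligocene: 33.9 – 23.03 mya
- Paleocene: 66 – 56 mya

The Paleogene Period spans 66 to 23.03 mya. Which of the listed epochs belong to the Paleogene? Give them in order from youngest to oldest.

Oligocene, Eocene, Paleocene

Epochs with both bounds inside 66–23.03 Ma: Oligocene (33.9–23.03), Eocene (56–33.9), Paleocene (66–56).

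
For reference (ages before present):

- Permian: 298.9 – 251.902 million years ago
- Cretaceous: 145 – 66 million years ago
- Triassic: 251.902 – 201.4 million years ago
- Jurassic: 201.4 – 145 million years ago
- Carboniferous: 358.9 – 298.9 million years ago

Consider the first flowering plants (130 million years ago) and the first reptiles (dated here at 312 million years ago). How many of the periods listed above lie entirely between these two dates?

312 Ma sits inside the Carboniferous (358.9–298.9) and 130 Ma inside the Cretaceous (145–66); neither of those is wholly between the two dates.
The listed periods lying completely between them are Permian, Triassic, Jurassic — 3 in all.

3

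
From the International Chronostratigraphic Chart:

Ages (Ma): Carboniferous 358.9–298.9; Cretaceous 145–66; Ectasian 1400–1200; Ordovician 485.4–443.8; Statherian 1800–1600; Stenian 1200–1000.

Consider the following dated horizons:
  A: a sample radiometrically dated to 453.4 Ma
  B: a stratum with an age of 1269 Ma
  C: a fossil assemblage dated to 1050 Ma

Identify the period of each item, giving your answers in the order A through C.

A: 453.4 Ma lies in 485.4–443.8 Ma, so Ordovician.
B: 1269 Ma lies in 1400–1200 Ma, so Ectasian.
C: 1050 Ma lies in 1200–1000 Ma, so Stenian.

A — Ordovician; B — Ectasian; C — Stenian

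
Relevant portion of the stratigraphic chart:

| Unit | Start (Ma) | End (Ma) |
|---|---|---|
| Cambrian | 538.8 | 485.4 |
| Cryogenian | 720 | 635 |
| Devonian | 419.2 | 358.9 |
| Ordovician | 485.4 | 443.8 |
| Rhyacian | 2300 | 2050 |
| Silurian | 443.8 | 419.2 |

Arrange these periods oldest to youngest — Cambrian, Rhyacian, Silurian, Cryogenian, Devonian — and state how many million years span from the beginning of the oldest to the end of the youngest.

Start ages (Ma): Rhyacian 2300, Cryogenian 720, Cambrian 538.8, Silurian 443.8, Devonian 419.2.
Ordered oldest to youngest: Rhyacian, Cryogenian, Cambrian, Silurian, Devonian.
Span = 2300 − 358.9 = 1941.1 Myr.

Rhyacian → Cryogenian → Cambrian → Silurian → Devonian; total span 1941.1 Myr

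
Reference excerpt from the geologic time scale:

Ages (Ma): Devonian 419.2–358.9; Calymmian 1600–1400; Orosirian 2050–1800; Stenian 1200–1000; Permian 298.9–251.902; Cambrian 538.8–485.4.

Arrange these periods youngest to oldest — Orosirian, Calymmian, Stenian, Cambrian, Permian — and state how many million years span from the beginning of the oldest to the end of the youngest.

From the excerpt: Orosirian 2050–1800; Calymmian 1600–1400; Stenian 1200–1000; Cambrian 538.8–485.4; Permian 298.9–251.902 (Ma).
Larger Ma is earlier, so the oldest is Orosirian and the youngest is Permian; youngest to oldest: Permian, Cambrian, Stenian, Calymmian, Orosirian.
Oldest start 2050 minus youngest end 251.902 gives 1798.098 Myr overall.

Permian → Cambrian → Stenian → Calymmian → Orosirian; total span 1798.098 Myr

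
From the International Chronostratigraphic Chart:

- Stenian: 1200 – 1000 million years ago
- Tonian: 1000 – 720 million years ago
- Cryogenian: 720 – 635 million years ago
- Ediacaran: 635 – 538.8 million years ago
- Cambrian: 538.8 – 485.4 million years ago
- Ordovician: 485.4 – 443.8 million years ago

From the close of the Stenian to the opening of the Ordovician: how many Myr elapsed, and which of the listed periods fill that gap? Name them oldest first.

514.6 million years; Tonian, Cryogenian, Ediacaran, Cambrian

The Stenian closes at 1000 Ma and the Ordovician opens at 485.4 Ma, so the interval is 1000 − 485.4 = 514.6 Myr.
A period fits inside if it starts at or after 1000 Ma and ends at or before 485.4 Ma; oldest first that gives Tonian, Cryogenian, Ediacaran, Cambrian.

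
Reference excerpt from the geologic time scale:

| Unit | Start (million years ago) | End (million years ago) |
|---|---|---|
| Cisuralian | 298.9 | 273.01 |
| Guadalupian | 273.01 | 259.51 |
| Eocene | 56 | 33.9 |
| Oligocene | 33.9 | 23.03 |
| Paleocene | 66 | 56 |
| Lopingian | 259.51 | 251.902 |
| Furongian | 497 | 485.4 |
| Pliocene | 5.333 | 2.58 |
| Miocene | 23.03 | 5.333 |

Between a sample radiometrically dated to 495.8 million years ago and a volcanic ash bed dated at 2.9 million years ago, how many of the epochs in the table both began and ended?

7

The older date is 495.8 Ma and the younger is 2.9 Ma.
Epochs with start < 495.8 and end > 2.9 Ma: Cisuralian (298.9–273.01), Guadalupian (273.01–259.51), Lopingian (259.51–251.902), Paleocene (66–56), Eocene (56–33.9), Oligocene (33.9–23.03), Miocene (23.03–5.333).
That is 7 complete epochs.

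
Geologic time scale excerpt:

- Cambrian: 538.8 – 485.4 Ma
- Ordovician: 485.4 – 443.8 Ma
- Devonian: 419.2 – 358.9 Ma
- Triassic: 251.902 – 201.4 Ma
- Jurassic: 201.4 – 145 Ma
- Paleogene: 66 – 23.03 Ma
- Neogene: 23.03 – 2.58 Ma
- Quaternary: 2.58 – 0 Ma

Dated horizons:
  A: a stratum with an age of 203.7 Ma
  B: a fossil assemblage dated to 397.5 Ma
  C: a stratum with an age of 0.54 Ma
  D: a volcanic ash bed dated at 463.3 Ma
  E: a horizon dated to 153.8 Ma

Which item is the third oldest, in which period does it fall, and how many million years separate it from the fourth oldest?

A, in the Triassic; 49.9 million years to E

Larger Ma means older, so oldest first: D 463.3 > B 397.5 > A 203.7 > E 153.8 > C 0.54.
Counting 3 along gives A (203.7 Ma); the excerpt puts that inside the Triassic, 251.902–201.4 Ma.
Next in line is E (153.8 Ma), and 203.7 − 153.8 = 49.9 Myr.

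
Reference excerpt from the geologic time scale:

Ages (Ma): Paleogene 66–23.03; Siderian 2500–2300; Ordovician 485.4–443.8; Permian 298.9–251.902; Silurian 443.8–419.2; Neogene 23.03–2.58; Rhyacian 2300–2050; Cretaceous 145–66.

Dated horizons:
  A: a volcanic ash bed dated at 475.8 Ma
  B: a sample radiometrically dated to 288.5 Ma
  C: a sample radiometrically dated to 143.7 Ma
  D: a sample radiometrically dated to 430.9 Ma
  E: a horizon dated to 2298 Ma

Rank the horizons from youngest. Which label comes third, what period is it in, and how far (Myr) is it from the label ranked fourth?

D, in the Silurian; 44.9 million years to A

Smaller Ma means younger, so youngest first: C 143.7 < B 288.5 < D 430.9 < A 475.8 < E 2298.
Counting 3 along gives D (430.9 Ma); the excerpt puts that inside the Silurian, 443.8–419.2 Ma.
Next in line is A (475.8 Ma), and 475.8 − 430.9 = 44.9 Myr.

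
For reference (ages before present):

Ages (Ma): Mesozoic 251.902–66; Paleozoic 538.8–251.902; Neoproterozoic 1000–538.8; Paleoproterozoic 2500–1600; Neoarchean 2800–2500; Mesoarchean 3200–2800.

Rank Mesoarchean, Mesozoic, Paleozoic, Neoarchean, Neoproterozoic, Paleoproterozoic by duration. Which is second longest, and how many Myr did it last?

Neoproterozoic, 461.2 million years

Start − end for each: Mesoarchean 3200 − 2800 = 400; Mesozoic 251.902 − 66 = 185.902; Paleozoic 538.8 − 251.902 = 286.898; Neoarchean 2800 − 2500 = 300; Neoproterozoic 1000 − 538.8 = 461.2; Paleoproterozoic 2500 − 1600 = 900.
Ranking these from longest: Paleoproterozoic > Neoproterozoic > Mesoarchean > Neoarchean > Paleozoic > Mesozoic.
Position 2 in that ranking is Neoproterozoic, which lasted 461.2 Myr.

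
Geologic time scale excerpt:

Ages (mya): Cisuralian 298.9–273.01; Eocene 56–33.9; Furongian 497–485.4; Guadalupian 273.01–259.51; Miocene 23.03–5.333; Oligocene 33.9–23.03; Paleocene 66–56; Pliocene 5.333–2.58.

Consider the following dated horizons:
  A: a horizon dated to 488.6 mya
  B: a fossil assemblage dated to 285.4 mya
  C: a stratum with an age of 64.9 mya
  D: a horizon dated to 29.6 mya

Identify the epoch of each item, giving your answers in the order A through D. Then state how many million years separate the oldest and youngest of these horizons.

A: 488.6 Ma lies in 497–485.4 Ma, so Furongian.
B: 285.4 Ma lies in 298.9–273.01 Ma, so Cisuralian.
C: 64.9 Ma lies in 66–56 Ma, so Paleocene.
D: 29.6 Ma lies in 33.9–23.03 Ma, so Oligocene.
Oldest = 488.6 Ma, youngest = 29.6 Ma → span 459 Myr.

A — Furongian; B — Cisuralian; C — Paleocene; D — Oligocene; span 459 million years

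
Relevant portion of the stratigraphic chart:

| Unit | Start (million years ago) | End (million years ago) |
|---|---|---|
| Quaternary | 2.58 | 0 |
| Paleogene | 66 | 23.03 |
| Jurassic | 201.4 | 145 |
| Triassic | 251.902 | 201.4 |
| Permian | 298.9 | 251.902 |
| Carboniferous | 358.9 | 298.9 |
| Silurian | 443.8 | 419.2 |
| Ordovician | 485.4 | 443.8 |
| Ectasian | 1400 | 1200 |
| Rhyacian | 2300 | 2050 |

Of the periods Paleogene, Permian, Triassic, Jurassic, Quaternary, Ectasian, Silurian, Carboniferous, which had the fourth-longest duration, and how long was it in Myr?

Start − end for each: Paleogene 66 − 23.03 = 42.97; Permian 298.9 − 251.902 = 46.998; Triassic 251.902 − 201.4 = 50.502; Jurassic 201.4 − 145 = 56.4; Quaternary 2.58 − 0 = 2.58; Ectasian 1400 − 1200 = 200; Silurian 443.8 − 419.2 = 24.6; Carboniferous 358.9 − 298.9 = 60.
Ranking these from longest: Ectasian > Carboniferous > Jurassic > Triassic > Permian > Paleogene > Silurian > Quaternary.
Position 4 in that ranking is Triassic, which lasted 50.502 Myr.

Triassic, 50.502 million years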